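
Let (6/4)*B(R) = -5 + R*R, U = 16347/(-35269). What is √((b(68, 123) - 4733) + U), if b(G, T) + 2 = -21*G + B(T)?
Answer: √43875954707910/105807 ≈ 62.604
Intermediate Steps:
U = -16347/35269 (U = 16347*(-1/35269) = -16347/35269 ≈ -0.46349)
B(R) = -10/3 + 2*R²/3 (B(R) = 2*(-5 + R*R)/3 = 2*(-5 + R²)/3 = -10/3 + 2*R²/3)
b(G, T) = -16/3 - 21*G + 2*T²/3 (b(G, T) = -2 + (-21*G + (-10/3 + 2*T²/3)) = -2 + (-10/3 - 21*G + 2*T²/3) = -16/3 - 21*G + 2*T²/3)
√((b(68, 123) - 4733) + U) = √(((-16/3 - 21*68 + (⅔)*123²) - 4733) - 16347/35269) = √(((-16/3 - 1428 + (⅔)*15129) - 4733) - 16347/35269) = √(((-16/3 - 1428 + 10086) - 4733) - 16347/35269) = √((25958/3 - 4733) - 16347/35269) = √(11759/3 - 16347/35269) = √(414679130/105807) = √43875954707910/105807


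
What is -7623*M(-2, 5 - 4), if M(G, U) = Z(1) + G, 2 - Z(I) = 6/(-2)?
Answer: -22869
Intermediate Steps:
Z(I) = 5 (Z(I) = 2 - 6/(-2) = 2 - 6*(-1)/2 = 2 - 1*(-3) = 2 + 3 = 5)
M(G, U) = 5 + G
-7623*M(-2, 5 - 4) = -7623*(5 - 2) = -7623*3 = -22869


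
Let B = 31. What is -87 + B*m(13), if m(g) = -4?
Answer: -211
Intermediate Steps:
-87 + B*m(13) = -87 + 31*(-4) = -87 - 124 = -211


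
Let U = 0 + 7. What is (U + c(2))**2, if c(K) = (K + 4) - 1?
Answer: 144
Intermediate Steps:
c(K) = 3 + K (c(K) = (4 + K) - 1 = 3 + K)
U = 7
(U + c(2))**2 = (7 + (3 + 2))**2 = (7 + 5)**2 = 12**2 = 144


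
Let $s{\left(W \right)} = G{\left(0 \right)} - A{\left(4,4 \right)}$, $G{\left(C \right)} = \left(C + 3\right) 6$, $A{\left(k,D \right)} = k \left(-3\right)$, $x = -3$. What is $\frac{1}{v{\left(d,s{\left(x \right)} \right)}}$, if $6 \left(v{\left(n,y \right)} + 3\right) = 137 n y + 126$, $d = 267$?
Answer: $\frac{1}{182913} \approx 5.4671 \cdot 10^{-6}$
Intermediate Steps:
$A{\left(k,D \right)} = - 3 k$
$G{\left(C \right)} = 18 + 6 C$ ($G{\left(C \right)} = \left(3 + C\right) 6 = 18 + 6 C$)
$s{\left(W \right)} = 30$ ($s{\left(W \right)} = \left(18 + 6 \cdot 0\right) - \left(-3\right) 4 = \left(18 + 0\right) - -12 = 18 + 12 = 30$)
$v{\left(n,y \right)} = 18 + \frac{137 n y}{6}$ ($v{\left(n,y \right)} = -3 + \frac{137 n y + 126}{6} = -3 + \frac{126 + 137 n y}{6} = -3 + \left(21 + \frac{137 n y}{6}\right) = 18 + \frac{137 n y}{6}$)
$\frac{1}{v{\left(d,s{\left(x \right)} \right)}} = \frac{1}{18 + \frac{137}{6} \cdot 267 \cdot 30} = \frac{1}{18 + 182895} = \frac{1}{182913}$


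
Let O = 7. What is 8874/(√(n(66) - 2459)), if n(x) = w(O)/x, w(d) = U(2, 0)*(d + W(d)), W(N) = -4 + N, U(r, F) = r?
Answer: -8874*I*√2677521/81137 ≈ -178.96*I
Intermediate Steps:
w(d) = -8 + 4*d (w(d) = 2*(d + (-4 + d)) = 2*(-4 + 2*d) = -8 + 4*d)
n(x) = 20/x (n(x) = (-8 + 4*7)/x = (-8 + 28)/x = 20/x)
8874/(√(n(66) - 2459)) = 8874/(√(20/66 - 2459)) = 8874/(√(20*(1/66) - 2459)) = 8874/(√(10/33 - 2459)) = 8874/(√(-81137/33)) = 8874/((I*√2677521/33)) = 8874*(-I*√2677521/81137) = -8874*I*√2677521/81137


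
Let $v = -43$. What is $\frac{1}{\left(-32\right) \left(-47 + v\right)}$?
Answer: $\frac{1}{2880} \approx 0.00034722$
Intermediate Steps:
$\frac{1}{\left(-32\right) \left(-47 + v\right)} = \frac{1}{\left(-32\right) \left(-47 - 43\right)} = \frac{1}{\left(-32\right) \left(-90\right)} = \frac{1}{2880}$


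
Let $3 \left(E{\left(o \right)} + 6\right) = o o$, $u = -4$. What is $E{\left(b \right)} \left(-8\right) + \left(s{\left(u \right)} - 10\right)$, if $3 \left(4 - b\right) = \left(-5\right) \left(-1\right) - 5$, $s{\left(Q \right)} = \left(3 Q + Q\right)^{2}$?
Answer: $\frac{754}{3} \approx 251.33$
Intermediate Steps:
$s{\left(Q \right)} = 16 Q^{2}$ ($s{\left(Q \right)} = \left(4 Q\right)^{2} = 16 Q^{2}$)
$b = 4$ ($b = 4 - \frac{\left(-5\right) \left(-1\right) - 5}{3} = 4 - \frac{5 - 5}{3} = 4 - 0 = 4 + 0 = 4$)
$E{\left(o \right)} = -6 + \frac{o^{2}}{3}$ ($E{\left(o \right)} = -6 + \frac{o o}{3} = -6 + \frac{o^{2}}{3}$)
$E{\left(b \right)} \left(-8\right) + \left(s{\left(u \right)} - 10\right) = \left(-6 + \frac{4^{2}}{3}\right) \left(-8\right) - \left(10 - 16 \left(-4\right)^{2}\right) = \left(-6 + \frac{1}{3} \cdot 16\right) \left(-8\right) + \left(16 \cdot 16 - 10\right) = \left(-6 + \frac{16}{3}\right) \left(-8\right) + \left(256 - 10\right) = \left(- \frac{2}{3}\right) \left(-8\right) + 246 = \frac{16}{3} + 246 = \frac{754}{3}$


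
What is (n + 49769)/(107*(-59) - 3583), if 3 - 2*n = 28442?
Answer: -71099/19792 ≈ -3.5923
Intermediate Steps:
n = -28439/2 (n = 3/2 - ½*28442 = 3/2 - 14221 = -28439/2 ≈ -14220.)
(n + 49769)/(107*(-59) - 3583) = (-28439/2 + 49769)/(107*(-59) - 3583) = 71099/(2*(-6313 - 3583)) = (71099/2)/(-9896) = (71099/2)*(-1/9896) = -71099/19792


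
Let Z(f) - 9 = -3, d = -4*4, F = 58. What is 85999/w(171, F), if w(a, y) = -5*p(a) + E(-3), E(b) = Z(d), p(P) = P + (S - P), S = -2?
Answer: 85999/16 ≈ 5374.9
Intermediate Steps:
d = -16
p(P) = -2 (p(P) = P + (-2 - P) = -2)
Z(f) = 6 (Z(f) = 9 - 3 = 6)
E(b) = 6
w(a, y) = 16 (w(a, y) = -5*(-2) + 6 = 10 + 6 = 16)
85999/w(171, F) = 85999/16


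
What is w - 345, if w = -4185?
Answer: -4530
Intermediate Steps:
w - 345 = -4185 - 345 = -4530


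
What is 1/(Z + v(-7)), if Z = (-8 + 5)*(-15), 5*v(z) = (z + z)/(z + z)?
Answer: 5/226 ≈ 0.022124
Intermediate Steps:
v(z) = ⅕ (v(z) = ((z + z)/(z + z))/5 = ((2*z)/((2*z)))/5 = ((2*z)*(1/(2*z)))/5 = (⅕)*1 = ⅕)
Z = 45 (Z = -3*(-15) = 45)
1/(Z + v(-7)) = 1/(45 + ⅕) = 1/(226/5) = 5/226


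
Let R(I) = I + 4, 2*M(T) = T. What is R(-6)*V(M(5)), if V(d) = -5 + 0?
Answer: 10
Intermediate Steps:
M(T) = T/2
R(I) = 4 + I
V(d) = -5
R(-6)*V(M(5)) = (4 - 6)*(-5) = -2*(-5) = 10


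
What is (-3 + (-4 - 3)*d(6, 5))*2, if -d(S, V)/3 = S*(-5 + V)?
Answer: -6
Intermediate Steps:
d(S, V) = -3*S*(-5 + V)
(-3 + (-4 - 3)*d(6, 5))*2 = (-3 + (-4 - 3)*(3*6*(5 - 1*5)))*2 = (-3 - 21*6*(5 - 5))*2 = (-3 - 21*6*0)*2 = (-3 - 7*0)*2 = (-3 + 0)*2 = -3*2 = -6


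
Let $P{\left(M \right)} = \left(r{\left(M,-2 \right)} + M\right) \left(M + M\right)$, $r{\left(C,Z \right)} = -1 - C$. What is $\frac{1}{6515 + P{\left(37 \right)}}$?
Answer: $\frac{1}{6441} \approx 0.00015526$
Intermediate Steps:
$P{\left(M \right)} = - 2 M$ ($P{\left(M \right)} = \left(\left(-1 - M\right) + M\right) \left(M + M\right) = - 2 M$)
$\frac{1}{6515 + P{\left(37 \right)}} = \frac{1}{6515 - 74} = \frac{1}{6441}$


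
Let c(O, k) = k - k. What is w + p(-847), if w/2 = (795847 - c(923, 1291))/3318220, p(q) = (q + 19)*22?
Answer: -30221551913/1659110 ≈ -18216.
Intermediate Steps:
c(O, k) = 0
p(q) = 418 + 22*q (p(q) = (19 + q)*22 = 418 + 22*q)
w = 795847/1659110 (w = 2*((795847 - 1*0)/3318220) = 2*((795847 + 0)*(1/3318220)) = 2*(795847*(1/3318220)) = 2*(795847/3318220) = 795847/1659110 ≈ 0.47968)
w + p(-847) = 795847/1659110 + (418 + 22*(-847)) = 795847/1659110 + (418 - 18634) = 795847/1659110 - 18216 = -30221551913/1659110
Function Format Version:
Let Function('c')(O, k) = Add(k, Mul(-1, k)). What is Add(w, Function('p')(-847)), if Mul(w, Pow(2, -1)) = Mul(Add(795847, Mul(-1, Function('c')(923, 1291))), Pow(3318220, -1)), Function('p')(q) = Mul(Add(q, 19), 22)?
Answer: Rational(-30221551913, 1659110) ≈ -18216.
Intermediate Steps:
Function('c')(O, k) = 0
Function('p')(q) = Add(418, Mul(22, q)) (Function('p')(q) = Mul(Add(19, q), 22) = Add(418, Mul(22, q)))
w = Rational(795847, 1659110) (w = Mul(2, Mul(Add(795847, Mul(-1, 0)), Pow(3318220, -1))) = Mul(2, Mul(Add(795847, 0), Rational(1, 3318220))) = Mul(2, Mul(795847, Rational(1, 3318220))) = Mul(2, Rational(795847, 3318220)) = Rational(795847, 1659110) ≈ 0.47968)
Add(w, Function('p')(-847)) = Add(Rational(795847, 1659110), Add(418, Mul(22, -847))) = Add(Rational(795847, 1659110), Add(418, -18634)) = Add(Rational(795847, 1659110), -18216) = Rational(-30221551913, 1659110)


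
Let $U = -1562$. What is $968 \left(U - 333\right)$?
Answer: $-1834360$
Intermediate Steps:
$968 \left(U - 333\right) = 968 \left(-1562 - 333\right) = 968 \left(-1895\right) = -1834360$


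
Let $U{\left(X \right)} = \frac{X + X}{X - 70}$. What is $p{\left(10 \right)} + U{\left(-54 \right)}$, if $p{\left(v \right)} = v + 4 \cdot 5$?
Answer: $\frac{957}{31} \approx 30.871$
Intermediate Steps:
$U{\left(X \right)} = \frac{2 X}{-70 + X}$
$p{\left(v \right)} = 20 + v$ ($p{\left(v \right)} = v + 20 = 20 + v$)
$p{\left(10 \right)} + U{\left(-54 \right)} = \left(20 + 10\right) + 2 \left(-54\right) \frac{1}{-70 - 54} = 30 + 2 \left(-54\right) \frac{1}{-124} = 30 + 2 \left(-54\right) \left(- \frac{1}{124}\right) = 30 + \frac{27}{31} = \frac{957}{31}$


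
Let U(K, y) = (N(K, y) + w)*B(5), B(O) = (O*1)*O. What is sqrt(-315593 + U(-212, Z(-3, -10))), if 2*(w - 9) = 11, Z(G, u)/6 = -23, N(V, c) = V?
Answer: 3*I*sqrt(142458)/2 ≈ 566.15*I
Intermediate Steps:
Z(G, u) = -138 (Z(G, u) = 6*(-23) = -138)
w = 29/2 (w = 9 + (1/2)*11 = 9 + 11/2 = 29/2 ≈ 14.500)
B(O) = O**2 (B(O) = O*O = O**2)
U(K, y) = 725/2 + 25*K (U(K, y) = (K + 29/2)*5**2 = (29/2 + K)*25 = 725/2 + 25*K)
sqrt(-315593 + U(-212, Z(-3, -10))) = sqrt(-315593 + (725/2 + 25*(-212))) = sqrt(-315593 + (725/2 - 5300)) = sqrt(-315593 - 9875/2) = sqrt(-641061/2) = 3*I*sqrt(142458)/2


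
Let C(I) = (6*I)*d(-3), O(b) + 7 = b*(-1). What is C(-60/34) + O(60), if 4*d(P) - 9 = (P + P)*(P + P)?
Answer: -3164/17 ≈ -186.12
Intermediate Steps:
d(P) = 9/4 + P² (d(P) = 9/4 + ((P + P)*(P + P))/4 = 9/4 + ((2*P)*(2*P))/4 = 9/4 + (4*P²)/4 = 9/4 + P²)
O(b) = -7 - b (O(b) = -7 + b*(-1) = -7 - b)
C(I) = 135*I/2 (C(I) = (6*I)*(9/4 + (-3)²) = (6*I)*(9/4 + 9) = (6*I)*(45/4) = 135*I/2)
C(-60/34) + O(60) = 135*(-60/34)/2 + (-7 - 1*60) = 135*(-60*1/34)/2 + (-7 - 60) = (135/2)*(-30/17) - 67 = -2025/17 - 67 = -3164/17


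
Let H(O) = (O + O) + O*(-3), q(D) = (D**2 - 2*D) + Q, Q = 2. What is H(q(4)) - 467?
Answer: -477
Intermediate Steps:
q(D) = 2 + D**2 - 2*D (q(D) = (D**2 - 2*D) + 2 = 2 + D**2 - 2*D)
H(O) = -O (H(O) = 2*O - 3*O = -O)
H(q(4)) - 467 = -(2 + 4**2 - 2*4) - 467 = -(2 + 16 - 8) - 467 = -1*10 - 467 = -10 - 467 = -477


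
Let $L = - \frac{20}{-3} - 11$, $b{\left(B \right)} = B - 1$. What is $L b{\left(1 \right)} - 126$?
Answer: $-126$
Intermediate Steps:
$b{\left(B \right)} = -1 + B$ ($b{\left(B \right)} = B - 1 = -1 + B$)
$L = - \frac{13}{3}$ ($L = \left(-20\right) \left(- \frac{1}{3}\right) - 11 = \frac{20}{3} - 11 = - \frac{13}{3} \approx -4.3333$)
$L b{\left(1 \right)} - 126 = - \frac{13 \left(-1 + 1\right)}{3} - 126 = \left(- \frac{13}{3}\right) 0 - 126 = 0 - 126 = -126$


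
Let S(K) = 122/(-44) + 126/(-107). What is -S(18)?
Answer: 9299/2354 ≈ 3.9503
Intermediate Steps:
S(K) = -9299/2354 (S(K) = 122*(-1/44) + 126*(-1/107) = -61/22 - 126/107 = -9299/2354)
-S(18) = -1*(-9299/2354) = 9299/2354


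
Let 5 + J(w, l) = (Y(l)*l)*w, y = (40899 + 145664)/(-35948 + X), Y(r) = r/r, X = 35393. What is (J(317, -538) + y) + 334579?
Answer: 90848977/555 ≈ 1.6369e+5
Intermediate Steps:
Y(r) = 1
y = -186563/555 (y = (40899 + 145664)/(-35948 + 35393) = 186563/(-555) = 186563*(-1/555) = -186563/555 ≈ -336.15)
J(w, l) = -5 + l*w (J(w, l) = -5 + (1*l)*w = -5 + l*w)
(J(317, -538) + y) + 334579 = ((-5 - 538*317) - 186563/555) + 334579 = ((-5 - 170546) - 186563/555) + 334579 = (-170551 - 186563/555) + 334579 = -94842368/555 + 334579 = 90848977/555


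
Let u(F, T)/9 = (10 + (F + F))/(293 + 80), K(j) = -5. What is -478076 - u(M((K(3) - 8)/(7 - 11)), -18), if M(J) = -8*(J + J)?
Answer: -178321502/373 ≈ -4.7807e+5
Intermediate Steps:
M(J) = -16*J
u(F, T) = 90/373 + 18*F/373 (u(F, T) = 9*((10 + (F + F))/(293 + 80)) = 9*((10 + 2*F)/373) = 9*((10 + 2*F)*(1/373)) = 9*(10/373 + 2*F/373) = 90/373 + 18*F/373)
-478076 - u(M((K(3) - 8)/(7 - 11)), -18) = -478076 - (90/373 + 18*(-16*(-5 - 8)/(7 - 11))/373) = -478076 - (90/373 + 18*(-(-208)/(-4))/373) = -478076 - (90/373 + 18*(-(-208)*(-1)/4)/373) = -478076 - (90/373 + 18*(-16*13/4)/373) = -478076 - (90/373 + (18/373)*(-52)) = -478076 - (90/373 - 936/373) = -478076 - 1*(-846/373) = -478076 + 846/373 = -178321502/373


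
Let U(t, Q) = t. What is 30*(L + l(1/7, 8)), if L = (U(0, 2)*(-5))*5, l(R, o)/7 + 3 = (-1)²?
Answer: -420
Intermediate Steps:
l(R, o) = -14 (l(R, o) = -21 + 7*(-1)² = -21 + 7*1 = -21 + 7 = -14)
L = 0 (L = (0*(-5))*5 = 0*5 = 0)
30*(L + l(1/7, 8)) = 30*(0 - 14) = 30*(-14) = -420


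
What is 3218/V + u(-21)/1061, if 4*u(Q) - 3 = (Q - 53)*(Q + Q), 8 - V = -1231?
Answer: 17511721/5258316 ≈ 3.3303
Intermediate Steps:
V = 1239 (V = 8 - 1*(-1231) = 8 + 1231 = 1239)
u(Q) = ¾ + Q*(-53 + Q)/2 (u(Q) = ¾ + ((Q - 53)*(Q + Q))/4 = ¾ + ((-53 + Q)*(2*Q))/4 = ¾ + (2*Q*(-53 + Q))/4 = ¾ + Q*(-53 + Q)/2)
3218/V + u(-21)/1061 = 3218/1239 + (¾ + (½)*(-21)² - 53/2*(-21))/1061 = 3218*(1/1239) + (¾ + (½)*441 + 1113/2)*(1/1061) = 3218/1239 + (¾ + 441/2 + 1113/2)*(1/1061) = 3218/1239 + (3111/4)*(1/1061) = 3218/1239 + 3111/4244 = 17511721/5258316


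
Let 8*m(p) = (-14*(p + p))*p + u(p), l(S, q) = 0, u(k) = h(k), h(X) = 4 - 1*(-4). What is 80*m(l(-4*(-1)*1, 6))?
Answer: 80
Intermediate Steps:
h(X) = 8 (h(X) = 4 + 4 = 8)
u(k) = 8
m(p) = 1 - 7*p**2/2 (m(p) = ((-14*(p + p))*p + 8)/8 = ((-28*p)*p + 8)/8 = (-28*p**2 + 8)/8 = (8 - 28*p**2)/8 = 1 - 7*p**2/2)
80*m(l(-4*(-1)*1, 6)) = 80*(1 - 7/2*0**2) = 80*(1 - 7/2*0) = 80*(1 + 0) = 80*1 = 80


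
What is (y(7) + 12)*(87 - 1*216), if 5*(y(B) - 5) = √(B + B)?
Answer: -2193 - 129*√14/5 ≈ -2289.5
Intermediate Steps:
y(B) = 5 + √2*√B/5 (y(B) = 5 + √(B + B)/5 = 5 + √(2*B)/5 = 5 + (√2*√B)/5 = 5 + √2*√B/5)
(y(7) + 12)*(87 - 1*216) = ((5 + √2*√7/5) + 12)*(87 - 1*216) = ((5 + √14/5) + 12)*(87 - 216) = (17 + √14/5)*(-129) = -2193 - 129*√14/5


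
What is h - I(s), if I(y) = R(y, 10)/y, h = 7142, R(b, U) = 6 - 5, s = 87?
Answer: 621353/87 ≈ 7142.0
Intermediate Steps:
R(b, U) = 1
I(y) = 1/y
h - I(s) = 7142 - 1/87 = 621353/87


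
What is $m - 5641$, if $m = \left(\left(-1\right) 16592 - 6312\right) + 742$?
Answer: $-27803$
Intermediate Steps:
$m = -22162$ ($m = \left(-16592 - 6312\right) + 742 = -22904 + 742 = -22162$)
$m - 5641 = -22162 - 5641 = -27803$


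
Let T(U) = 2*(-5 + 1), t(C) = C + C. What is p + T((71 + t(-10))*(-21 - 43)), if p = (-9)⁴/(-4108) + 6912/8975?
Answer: -325444879/36869300 ≈ -8.8270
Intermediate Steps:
t(C) = 2*C
p = -30490479/36869300 (p = 6561*(-1/4108) + 6912*(1/8975) = -6561/4108 + 6912/8975 = -30490479/36869300 ≈ -0.82699)
T(U) = -8 (T(U) = 2*(-4) = -8)
p + T((71 + t(-10))*(-21 - 43)) = -30490479/36869300 - 8 = -325444879/36869300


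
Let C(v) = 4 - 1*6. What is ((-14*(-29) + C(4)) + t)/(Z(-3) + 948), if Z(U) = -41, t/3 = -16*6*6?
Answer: -1324/907 ≈ -1.4598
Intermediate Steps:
t = -1728 (t = 3*(-16*6*6) = 3*(-96*6) = 3*(-576) = -1728)
C(v) = -2 (C(v) = 4 - 6 = -2)
((-14*(-29) + C(4)) + t)/(Z(-3) + 948) = ((-14*(-29) - 2) - 1728)/(-41 + 948) = ((406 - 2) - 1728)/907 = (404 - 1728)*(1/907) = -1324*1/907 = -1324/907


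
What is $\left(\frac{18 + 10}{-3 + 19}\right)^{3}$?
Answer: $\frac{343}{64} \approx 5.3594$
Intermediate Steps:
$\left(\frac{18 + 10}{-3 + 19}\right)^{3} = \left(\frac{28}{16}\right)^{3} = \left(28 \cdot \frac{1}{16}\right)^{3} = \left(\frac{7}{4}\right)^{3} = \frac{343}{64}$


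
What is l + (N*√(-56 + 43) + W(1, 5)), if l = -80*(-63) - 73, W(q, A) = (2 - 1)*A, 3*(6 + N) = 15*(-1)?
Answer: 4972 - 11*I*√13 ≈ 4972.0 - 39.661*I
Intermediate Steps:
N = -11 (N = -6 + (15*(-1))/3 = -6 + (⅓)*(-15) = -6 - 5 = -11)
W(q, A) = A (W(q, A) = 1*A = A)
l = 4967 (l = 5040 - 73 = 4967)
l + (N*√(-56 + 43) + W(1, 5)) = 4967 + (-11*√(-56 + 43) + 5) = 4967 + (-11*I*√13 + 5) = 4967 + (5 - 11*I*√13) = 4972 - 11*I*√13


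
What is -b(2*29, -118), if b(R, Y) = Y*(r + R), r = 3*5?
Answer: 8614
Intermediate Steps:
r = 15
b(R, Y) = Y*(15 + R)
-b(2*29, -118) = -(-118)*(15 + 2*29) = -(-118)*(15 + 58) = -(-118)*73 = -1*(-8614) = 8614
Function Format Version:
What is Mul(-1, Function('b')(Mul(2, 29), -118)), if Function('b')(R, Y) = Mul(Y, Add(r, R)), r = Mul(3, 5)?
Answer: 8614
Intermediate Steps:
r = 15
Function('b')(R, Y) = Mul(Y, Add(15, R))
Mul(-1, Function('b')(Mul(2, 29), -118)) = Mul(-1, Mul(-118, Add(15, Mul(2, 29)))) = Mul(-1, Mul(-118, Add(15, 58))) = Mul(-1, Mul(-118, 73)) = Mul(-1, -8614) = 8614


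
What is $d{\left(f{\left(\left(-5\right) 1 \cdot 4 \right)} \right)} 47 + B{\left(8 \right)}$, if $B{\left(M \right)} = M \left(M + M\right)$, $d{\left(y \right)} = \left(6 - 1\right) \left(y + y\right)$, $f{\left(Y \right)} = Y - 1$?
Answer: $-9742$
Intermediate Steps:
$f{\left(Y \right)} = -1 + Y$
$d{\left(y \right)} = 10 y$ ($d{\left(y \right)} = 5 \cdot 2 y = 10 y$)
$B{\left(M \right)} = 2 M^{2}$ ($B{\left(M \right)} = M 2 M = 2 M^{2}$)
$d{\left(f{\left(\left(-5\right) 1 \cdot 4 \right)} \right)} 47 + B{\left(8 \right)} = 10 \left(-1 + \left(-5\right) 1 \cdot 4\right) 47 + 2 \cdot 8^{2} = 10 \left(-1 - 20\right) 47 + 2 \cdot 64 = 10 \left(-1 - 20\right) 47 + 128 = 10 \left(-21\right) 47 + 128 = \left(-210\right) 47 + 128 = -9870 + 128 = -9742$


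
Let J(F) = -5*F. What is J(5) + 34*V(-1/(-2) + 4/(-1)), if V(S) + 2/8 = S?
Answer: -305/2 ≈ -152.50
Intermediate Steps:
V(S) = -¼ + S
J(5) + 34*V(-1/(-2) + 4/(-1)) = -5*5 + 34*(-¼ + (-1/(-2) + 4/(-1))) = -25 + 34*(-¼ + (-1*(-½) + 4*(-1))) = -25 + 34*(-¼ + (½ - 4)) = -25 + 34*(-¼ - 7/2) = -25 + 34*(-15/4) = -25 - 255/2 = -305/2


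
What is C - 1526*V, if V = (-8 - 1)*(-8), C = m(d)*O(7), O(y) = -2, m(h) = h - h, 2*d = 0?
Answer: -109872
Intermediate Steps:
d = 0 (d = (1/2)*0 = 0)
m(h) = 0
C = 0 (C = 0*(-2) = 0)
V = 72 (V = -9*(-8) = 72)
C - 1526*V = 0 - 1526*72 = 0 - 109872 = -109872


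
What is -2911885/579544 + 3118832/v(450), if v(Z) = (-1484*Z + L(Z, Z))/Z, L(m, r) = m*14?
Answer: -129412917397/60852120 ≈ -2126.7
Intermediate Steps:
L(m, r) = 14*m
v(Z) = -1470 (v(Z) = (-1484*Z + 14*Z)/Z = (-1470*Z)/Z = -1470)
-2911885/579544 + 3118832/v(450) = -2911885/579544 + 3118832/(-1470) = -2911885*1/579544 + 3118832*(-1/1470) = -2911885/579544 - 1559416/735 = -129412917397/60852120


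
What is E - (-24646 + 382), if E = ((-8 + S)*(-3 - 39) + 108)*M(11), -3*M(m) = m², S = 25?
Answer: 48706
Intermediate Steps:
M(m) = -m²/3
E = 24442 (E = ((-8 + 25)*(-3 - 39) + 108)*(-⅓*11²) = (17*(-42) + 108)*(-⅓*121) = (-714 + 108)*(-121/3) = -606*(-121/3) = 24442)
E - (-24646 + 382) = 24442 - (-24646 + 382) = 24442 - 1*(-24264) = 24442 + 24264 = 48706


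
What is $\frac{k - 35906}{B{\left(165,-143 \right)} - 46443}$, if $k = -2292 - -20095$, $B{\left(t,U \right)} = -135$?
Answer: $\frac{18103}{46578} \approx 0.38866$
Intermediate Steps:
$k = 17803$ ($k = -2292 + 20095 = 17803$)
$\frac{k - 35906}{B{\left(165,-143 \right)} - 46443} = \frac{17803 - 35906}{-135 - 46443} = - \frac{18103}{-46578} = \left(-18103\right) \left(- \frac{1}{46578}\right) = \frac{18103}{46578}$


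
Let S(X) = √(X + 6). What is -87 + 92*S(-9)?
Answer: -87 + 92*I*√3 ≈ -87.0 + 159.35*I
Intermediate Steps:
S(X) = √(6 + X)
-87 + 92*S(-9) = -87 + 92*√(6 - 9) = -87 + 92*√(-3) = -87 + 92*(I*√3) = -87 + 92*I*√3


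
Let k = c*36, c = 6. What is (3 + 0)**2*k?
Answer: 1944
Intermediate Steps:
k = 216 (k = 6*36 = 216)
(3 + 0)**2*k = (3 + 0)**2*216 = 3**2*216 = 9*216 = 1944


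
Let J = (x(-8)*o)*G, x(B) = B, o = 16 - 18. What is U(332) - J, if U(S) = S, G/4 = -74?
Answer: 5068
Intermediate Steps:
G = -296 (G = 4*(-74) = -296)
o = -2
J = -4736 (J = -8*(-2)*(-296) = 16*(-296) = -4736)
U(332) - J = 332 - 1*(-4736) = 332 + 4736 = 5068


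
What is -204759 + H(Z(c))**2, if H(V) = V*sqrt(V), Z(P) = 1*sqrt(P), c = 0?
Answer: -204759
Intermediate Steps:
Z(P) = sqrt(P)
H(V) = V**(3/2)
-204759 + H(Z(c))**2 = -204759 + ((sqrt(0))**(3/2))**2 = -204759 + (0**(3/2))**2 = -204759 + 0**2 = -204759 + 0 = -204759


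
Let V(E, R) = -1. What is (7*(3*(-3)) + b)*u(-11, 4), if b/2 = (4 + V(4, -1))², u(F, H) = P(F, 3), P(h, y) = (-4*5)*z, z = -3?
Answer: -2700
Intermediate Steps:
P(h, y) = 60 (P(h, y) = -4*5*(-3) = -20*(-3) = 60)
u(F, H) = 60
b = 18 (b = 2*(4 - 1)² = 2*3² = 2*9 = 18)
(7*(3*(-3)) + b)*u(-11, 4) = (7*(3*(-3)) + 18)*60 = (7*(-9) + 18)*60 = (-63 + 18)*60 = -45*60 = -2700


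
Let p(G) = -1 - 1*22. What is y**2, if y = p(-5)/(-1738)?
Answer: 529/3020644 ≈ 0.00017513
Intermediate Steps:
p(G) = -23 (p(G) = -1 - 22 = -23)
y = 23/1738 (y = -23/(-1738) = -23*(-1/1738) = 23/1738 ≈ 0.013234)
y**2 = (23/1738)**2 = 529/3020644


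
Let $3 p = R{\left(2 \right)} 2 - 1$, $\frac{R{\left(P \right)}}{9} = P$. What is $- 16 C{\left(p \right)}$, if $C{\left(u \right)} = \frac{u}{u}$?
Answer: $-16$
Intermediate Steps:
$R{\left(P \right)} = 9 P$
$p = \frac{35}{3}$ ($p = \frac{9 \cdot 2 \cdot 2 - 1}{3} = \frac{18 \cdot 2 - 1}{3} = \frac{36 - 1}{3} = \frac{1}{3} \cdot 35 = \frac{35}{3} \approx 11.667$)
$C{\left(u \right)} = 1$
$- 16 C{\left(p \right)} = \left(-16\right) 1 = -16$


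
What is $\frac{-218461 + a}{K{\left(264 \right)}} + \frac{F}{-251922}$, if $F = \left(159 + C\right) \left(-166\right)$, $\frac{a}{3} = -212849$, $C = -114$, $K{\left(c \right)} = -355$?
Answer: $\frac{35983636871}{14905385} \approx 2414.1$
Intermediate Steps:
$a = -638547$ ($a = 3 \left(-212849\right) = -638547$)
$F = -7470$ ($F = \left(159 - 114\right) \left(-166\right) = 45 \left(-166\right) = -7470$)
$\frac{-218461 + a}{K{\left(264 \right)}} + \frac{F}{-251922} = \frac{-218461 - 638547}{-355} - \frac{7470}{-251922} = \left(-857008\right) \left(- \frac{1}{355}\right) - - \frac{1245}{41987} = \frac{857008}{355} + \frac{1245}{41987} = \frac{35983636871}{14905385}$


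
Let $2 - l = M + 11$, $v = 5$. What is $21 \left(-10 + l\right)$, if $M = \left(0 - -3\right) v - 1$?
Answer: $-693$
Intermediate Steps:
$M = 14$ ($M = \left(0 - -3\right) 5 - 1 = \left(0 + 3\right) 5 - 1 = 3 \cdot 5 - 1 = 15 - 1 = 14$)
$l = -23$ ($l = 2 - \left(14 + 11\right) = 2 - 25 = -23$)
$21 \left(-10 + l\right) = 21 \left(-10 - 23\right) = 21 \left(-33\right) = -693$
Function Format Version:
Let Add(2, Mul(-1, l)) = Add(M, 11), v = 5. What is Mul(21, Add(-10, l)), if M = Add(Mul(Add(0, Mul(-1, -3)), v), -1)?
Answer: -693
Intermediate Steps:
M = 14 (M = Add(Mul(Add(0, Mul(-1, -3)), 5), -1) = Add(Mul(Add(0, 3), 5), -1) = Add(Mul(3, 5), -1) = Add(15, -1) = 14)
l = -23 (l = Add(2, Mul(-1, Add(14, 11))) = Add(2, Mul(-1, 25)) = Add(2, -25) = -23)
Mul(21, Add(-10, l)) = Mul(21, Add(-10, -23)) = Mul(21, -33) = -693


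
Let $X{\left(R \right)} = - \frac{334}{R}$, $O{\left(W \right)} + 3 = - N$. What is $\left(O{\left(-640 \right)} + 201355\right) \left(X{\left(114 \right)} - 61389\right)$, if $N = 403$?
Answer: $- \frac{234396291220}{19} \approx -1.2337 \cdot 10^{10}$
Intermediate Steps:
$O{\left(W \right)} = -406$ ($O{\left(W \right)} = -3 - 403 = -406$)
$\left(O{\left(-640 \right)} + 201355\right) \left(X{\left(114 \right)} - 61389\right) = \left(-406 + 201355\right) \left(- \frac{334}{114} - 61389\right) = 200949 \left(\left(-334\right) \frac{1}{114} - 61389\right) = 200949 \left(- \frac{167}{57} - 61389\right) = 200949 \left(- \frac{3499340}{57}\right) = - \frac{234396291220}{19}$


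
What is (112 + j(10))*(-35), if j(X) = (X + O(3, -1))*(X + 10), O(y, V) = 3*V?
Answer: -8820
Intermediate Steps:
j(X) = (-3 + X)*(10 + X) (j(X) = (X + 3*(-1))*(X + 10) = (X - 3)*(10 + X) = (-3 + X)*(10 + X))
(112 + j(10))*(-35) = (112 + (-30 + 10² + 7*10))*(-35) = (112 + (-30 + 100 + 70))*(-35) = (112 + 140)*(-35) = 252*(-35) = -8820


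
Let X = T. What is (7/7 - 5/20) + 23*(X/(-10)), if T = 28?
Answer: -1273/20 ≈ -63.650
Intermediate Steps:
X = 28
(7/7 - 5/20) + 23*(X/(-10)) = (7/7 - 5/20) + 23*(28/(-10)) = (7*(⅐) - 5*1/20) + 23*(28*(-⅒)) = (1 - ¼) + 23*(-14/5) = ¾ - 322/5 = -1273/20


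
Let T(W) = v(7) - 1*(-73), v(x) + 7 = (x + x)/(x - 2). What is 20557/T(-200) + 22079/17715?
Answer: 1828431451/6093960 ≈ 300.04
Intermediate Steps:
v(x) = -7 + 2*x/(-2 + x) (v(x) = -7 + (x + x)/(x - 2) = -7 + (2*x)/(-2 + x) = -7 + 2*x/(-2 + x))
T(W) = 344/5 (T(W) = (14 - 5*7)/(-2 + 7) - 1*(-73) = (14 - 35)/5 + 73 = (⅕)*(-21) + 73 = -21/5 + 73 = 344/5)
20557/T(-200) + 22079/17715 = 20557/(344/5) + 22079/17715 = 20557*(5/344) + 22079*(1/17715) = 102785/344 + 22079/17715 = 1828431451/6093960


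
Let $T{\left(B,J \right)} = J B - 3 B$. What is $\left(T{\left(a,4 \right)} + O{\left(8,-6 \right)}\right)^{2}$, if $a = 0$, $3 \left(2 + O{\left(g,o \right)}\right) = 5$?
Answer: $\frac{1}{9} \approx 0.11111$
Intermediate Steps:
$O{\left(g,o \right)} = - \frac{1}{3}$ ($O{\left(g,o \right)} = -2 + \frac{1}{3} \cdot 5 = -2 + \frac{5}{3} = - \frac{1}{3}$)
$T{\left(B,J \right)} = - 3 B + B J$ ($T{\left(B,J \right)} = B J - 3 B = - 3 B + B J$)
$\left(T{\left(a,4 \right)} + O{\left(8,-6 \right)}\right)^{2} = \left(0 \left(-3 + 4\right) - \frac{1}{3}\right)^{2} = \left(0 \cdot 1 - \frac{1}{3}\right)^{2} = \left(0 - \frac{1}{3}\right)^{2} = \left(- \frac{1}{3}\right)^{2} = \frac{1}{9}$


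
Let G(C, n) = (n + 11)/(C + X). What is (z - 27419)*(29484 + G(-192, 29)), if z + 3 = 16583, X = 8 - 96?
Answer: -2237028693/7 ≈ -3.1958e+8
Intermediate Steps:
X = -88
z = 16580 (z = -3 + 16583 = 16580)
G(C, n) = (11 + n)/(-88 + C) (G(C, n) = (n + 11)/(C - 88) = (11 + n)/(-88 + C))
(z - 27419)*(29484 + G(-192, 29)) = (16580 - 27419)*(29484 + (11 + 29)/(-88 - 192)) = -10839*(29484 + 40/(-280)) = -10839*(29484 - 1/280*40) = -10839*(29484 - 1/7) = -10839*206387/7 = -2237028693/7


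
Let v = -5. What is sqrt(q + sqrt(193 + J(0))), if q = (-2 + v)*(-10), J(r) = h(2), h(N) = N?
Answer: sqrt(70 + sqrt(195)) ≈ 9.1632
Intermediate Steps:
J(r) = 2
q = 70 (q = (-2 - 5)*(-10) = -7*(-10) = 70)
sqrt(q + sqrt(193 + J(0))) = sqrt(70 + sqrt(193 + 2)) = sqrt(70 + sqrt(195))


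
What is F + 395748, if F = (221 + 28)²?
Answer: 457749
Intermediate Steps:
F = 62001 (F = 249² = 62001)
F + 395748 = 62001 + 395748 = 457749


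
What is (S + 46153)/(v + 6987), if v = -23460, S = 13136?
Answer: -19763/5491 ≈ -3.5992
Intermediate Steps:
(S + 46153)/(v + 6987) = (13136 + 46153)/(-23460 + 6987) = 59289/(-16473) = 59289*(-1/16473) = -19763/5491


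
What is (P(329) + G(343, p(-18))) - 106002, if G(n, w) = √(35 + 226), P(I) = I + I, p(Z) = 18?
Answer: -105344 + 3*√29 ≈ -1.0533e+5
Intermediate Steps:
P(I) = 2*I
G(n, w) = 3*√29 (G(n, w) = √261 = 3*√29)
(P(329) + G(343, p(-18))) - 106002 = (2*329 + 3*√29) - 106002 = (658 + 3*√29) - 106002 = -105344 + 3*√29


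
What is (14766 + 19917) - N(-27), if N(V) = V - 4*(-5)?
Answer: 34690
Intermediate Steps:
N(V) = 20 + V (N(V) = V + 20 = 20 + V)
(14766 + 19917) - N(-27) = (14766 + 19917) - (20 - 27) = 34683 - 1*(-7) = 34683 + 7 = 34690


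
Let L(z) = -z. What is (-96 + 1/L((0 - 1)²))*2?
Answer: -194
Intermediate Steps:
(-96 + 1/L((0 - 1)²))*2 = (-96 + 1/(-(0 - 1)²))*2 = (-96 + 1/(-1*(-1)²))*2 = (-96 + 1/(-1*1))*2 = (-96 + 1/(-1))*2 = (-96 - 1)*2 = -97*2 = -194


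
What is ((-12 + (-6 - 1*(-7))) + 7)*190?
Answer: -760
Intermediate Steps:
((-12 + (-6 - 1*(-7))) + 7)*190 = ((-12 + (-6 + 7)) + 7)*190 = ((-12 + 1) + 7)*190 = (-11 + 7)*190 = -4*190 = -760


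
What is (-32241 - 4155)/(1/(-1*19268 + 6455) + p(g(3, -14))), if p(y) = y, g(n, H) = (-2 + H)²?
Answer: -466341948/3280127 ≈ -142.17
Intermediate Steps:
(-32241 - 4155)/(1/(-1*19268 + 6455) + p(g(3, -14))) = (-32241 - 4155)/(1/(-1*19268 + 6455) + (-2 - 14)²) = -36396/(1/(-19268 + 6455) + (-16)²) = -36396/(1/(-12813) + 256) = -36396/(-1/12813 + 256) = -36396/3280127/12813 = -36396*12813/3280127 = -466341948/3280127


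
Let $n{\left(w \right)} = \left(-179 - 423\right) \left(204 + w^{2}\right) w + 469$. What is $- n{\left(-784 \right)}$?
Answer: $-290194244949$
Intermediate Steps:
$n{\left(w \right)} = 469 + w \left(-122808 - 602 w^{2}\right)$ ($n{\left(w \right)} = - 602 \left(204 + w^{2}\right) w + 469 = \left(-122808 - 602 w^{2}\right) w + 469 = w \left(-122808 - 602 w^{2}\right) + 469 = 469 + w \left(-122808 - 602 w^{2}\right)$)
$- n{\left(-784 \right)} = - (469 - -96281472 - 602 \left(-784\right)^{3}) = - (469 + 96281472 - -290097963008) = - (469 + 96281472 + 290097963008) = \left(-1\right) 290194244949 = -290194244949$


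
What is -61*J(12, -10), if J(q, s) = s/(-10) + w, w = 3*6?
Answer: -1159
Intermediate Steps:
w = 18
J(q, s) = 18 - s/10 (J(q, s) = s/(-10) + 18 = -s/10 + 18 = 18 - s/10)
-61*J(12, -10) = -61*(18 - ⅒*(-10)) = -61*(18 + 1) = -61*19 = -1159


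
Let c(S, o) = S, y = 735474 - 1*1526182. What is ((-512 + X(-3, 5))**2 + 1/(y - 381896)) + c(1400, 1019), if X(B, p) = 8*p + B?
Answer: 266210423099/1172604 ≈ 2.2703e+5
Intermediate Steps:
X(B, p) = B + 8*p
y = -790708 (y = 735474 - 1526182 = -790708)
((-512 + X(-3, 5))**2 + 1/(y - 381896)) + c(1400, 1019) = ((-512 + (-3 + 8*5))**2 + 1/(-790708 - 381896)) + 1400 = ((-512 + (-3 + 40))**2 + 1/(-1172604)) + 1400 = ((-512 + 37)**2 - 1/1172604) + 1400 = ((-475)**2 - 1/1172604) + 1400 = (225625 - 1/1172604) + 1400 = 264568777499/1172604 + 1400 = 266210423099/1172604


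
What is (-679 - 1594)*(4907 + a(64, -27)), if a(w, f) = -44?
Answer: -11053599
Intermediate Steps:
(-679 - 1594)*(4907 + a(64, -27)) = (-679 - 1594)*(4907 - 44) = -2273*4863 = -11053599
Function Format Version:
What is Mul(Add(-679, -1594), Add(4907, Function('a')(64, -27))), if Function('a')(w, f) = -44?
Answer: -11053599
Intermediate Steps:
Mul(Add(-679, -1594), Add(4907, Function('a')(64, -27))) = Mul(Add(-679, -1594), Add(4907, -44)) = Mul(-2273, 4863) = -11053599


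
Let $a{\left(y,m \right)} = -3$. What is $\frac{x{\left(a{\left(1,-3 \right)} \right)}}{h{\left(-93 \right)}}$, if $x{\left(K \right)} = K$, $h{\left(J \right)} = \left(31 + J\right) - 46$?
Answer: $\frac{1}{36} \approx 0.027778$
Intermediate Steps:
$h{\left(J \right)} = -15 + J$
$\frac{x{\left(a{\left(1,-3 \right)} \right)}}{h{\left(-93 \right)}} = - \frac{3}{-15 - 93} = - \frac{3}{-108} = \left(-3\right) \left(- \frac{1}{108}\right) = \frac{1}{36}$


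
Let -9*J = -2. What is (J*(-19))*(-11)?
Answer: 418/9 ≈ 46.444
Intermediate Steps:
J = 2/9 (J = -⅑*(-2) = 2/9 ≈ 0.22222)
(J*(-19))*(-11) = ((2/9)*(-19))*(-11) = -38/9*(-11) = 418/9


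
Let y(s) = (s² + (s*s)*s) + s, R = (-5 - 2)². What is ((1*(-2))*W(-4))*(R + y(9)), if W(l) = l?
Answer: 6944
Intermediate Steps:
R = 49 (R = (-7)² = 49)
y(s) = s + s² + s³ (y(s) = (s² + s²*s) + s = (s² + s³) + s = s + s² + s³)
((1*(-2))*W(-4))*(R + y(9)) = ((1*(-2))*(-4))*(49 + 9*(1 + 9 + 9²)) = (-2*(-4))*(49 + 9*(1 + 9 + 81)) = 8*(49 + 9*91) = 8*(49 + 819) = 8*868 = 6944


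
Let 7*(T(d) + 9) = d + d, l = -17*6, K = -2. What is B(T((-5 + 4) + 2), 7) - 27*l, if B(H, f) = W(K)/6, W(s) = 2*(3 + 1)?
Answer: 8266/3 ≈ 2755.3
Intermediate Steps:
W(s) = 8 (W(s) = 2*4 = 8)
l = -102
T(d) = -9 + 2*d/7 (T(d) = -9 + (d + d)/7 = -9 + (2*d)/7 = -9 + 2*d/7)
B(H, f) = 4/3 (B(H, f) = 8/6 = 8*(⅙) = 4/3)
B(T((-5 + 4) + 2), 7) - 27*l = 4/3 - 27*(-102) = 4/3 + 2754 = 8266/3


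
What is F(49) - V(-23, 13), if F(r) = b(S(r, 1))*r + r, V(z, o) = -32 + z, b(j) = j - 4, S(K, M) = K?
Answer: 2309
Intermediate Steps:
b(j) = -4 + j
F(r) = r + r*(-4 + r) (F(r) = (-4 + r)*r + r = r*(-4 + r) + r = r + r*(-4 + r))
F(49) - V(-23, 13) = 49*(-3 + 49) - (-32 - 23) = 49*46 - 1*(-55) = 2254 + 55 = 2309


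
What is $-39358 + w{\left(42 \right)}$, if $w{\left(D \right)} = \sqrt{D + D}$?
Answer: $-39358 + 2 \sqrt{21} \approx -39349.0$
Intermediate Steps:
$w{\left(D \right)} = \sqrt{2} \sqrt{D}$ ($w{\left(D \right)} = \sqrt{2 D} = \sqrt{2} \sqrt{D}$)
$-39358 + w{\left(42 \right)} = -39358 + \sqrt{2} \sqrt{42} = -39358 + 2 \sqrt{21}$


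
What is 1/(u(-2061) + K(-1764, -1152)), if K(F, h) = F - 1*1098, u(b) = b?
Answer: -1/4923 ≈ -0.00020313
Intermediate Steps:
K(F, h) = -1098 + F (K(F, h) = F - 1098 = -1098 + F)
1/(u(-2061) + K(-1764, -1152)) = 1/(-2061 + (-1098 - 1764)) = 1/(-2061 - 2862) = 1/(-4923) = -1/4923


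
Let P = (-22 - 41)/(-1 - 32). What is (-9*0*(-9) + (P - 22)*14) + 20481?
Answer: 222197/11 ≈ 20200.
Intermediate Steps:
P = 21/11 (P = -63/(-33) = -63*(-1/33) = 21/11 ≈ 1.9091)
(-9*0*(-9) + (P - 22)*14) + 20481 = (-9*0*(-9) + (21/11 - 22)*14) + 20481 = (0*(-9) - 221/11*14) + 20481 = (0 - 3094/11) + 20481 = -3094/11 + 20481 = 222197/11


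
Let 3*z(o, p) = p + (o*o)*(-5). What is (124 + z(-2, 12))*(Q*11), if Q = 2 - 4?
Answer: -8008/3 ≈ -2669.3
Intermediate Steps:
Q = -2
z(o, p) = -5*o²/3 + p/3 (z(o, p) = (p + (o*o)*(-5))/3 = (p + o²*(-5))/3 = (p - 5*o²)/3 = -5*o²/3 + p/3)
(124 + z(-2, 12))*(Q*11) = (124 + (-5/3*(-2)² + (⅓)*12))*(-2*11) = (124 + (-5/3*4 + 4))*(-22) = (124 + (-20/3 + 4))*(-22) = (124 - 8/3)*(-22) = (364/3)*(-22) = -8008/3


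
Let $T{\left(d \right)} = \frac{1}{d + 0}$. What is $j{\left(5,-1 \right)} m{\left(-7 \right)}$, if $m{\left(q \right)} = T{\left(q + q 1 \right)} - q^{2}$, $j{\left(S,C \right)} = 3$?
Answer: $- \frac{2061}{14} \approx -147.21$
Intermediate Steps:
$T{\left(d \right)} = \frac{1}{d}$
$m{\left(q \right)} = \frac{1}{2 q} - q^{2}$ ($m{\left(q \right)} = \frac{1}{q + q 1} - q^{2} = \frac{1}{q + q} - q^{2} = \frac{1}{2 q} - q^{2}$)
$j{\left(5,-1 \right)} m{\left(-7 \right)} = 3 \frac{\frac{1}{2} - \left(-7\right)^{3}}{-7} = 3 \left(- \frac{\frac{1}{2} - -343}{7}\right) = 3 \left(- \frac{\frac{1}{2} + 343}{7}\right) = 3 \left(\left(- \frac{1}{7}\right) \frac{687}{2}\right) = 3 \left(- \frac{687}{14}\right) = - \frac{2061}{14}$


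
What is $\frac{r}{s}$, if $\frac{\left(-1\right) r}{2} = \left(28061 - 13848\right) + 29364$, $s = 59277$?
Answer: $- \frac{87154}{59277} \approx -1.4703$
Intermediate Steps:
$r = -87154$ ($r = - 2 \left(\left(28061 - 13848\right) + 29364\right) = - 2 \left(14213 + 29364\right) = \left(-2\right) 43577 = -87154$)
$\frac{r}{s} = - \frac{87154}{59277}$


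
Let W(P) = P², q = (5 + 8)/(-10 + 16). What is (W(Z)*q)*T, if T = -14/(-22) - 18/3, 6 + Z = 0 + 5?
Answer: -767/66 ≈ -11.621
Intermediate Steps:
q = 13/6 ≈ 2.1667
Z = -1 (Z = -6 + (0 + 5) = -6 + 5 = -1)
T = -59/11 (T = -14*(-1/22) - 18*⅓ = 7/11 - 6 = -59/11 ≈ -5.3636)
(W(Z)*q)*T = ((-1)²*(13/6))*(-59/11) = (1*(13/6))*(-59/11) = (13/6)*(-59/11) = -767/66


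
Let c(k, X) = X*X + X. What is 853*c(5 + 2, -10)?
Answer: 76770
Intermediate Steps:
c(k, X) = X + X**2 (c(k, X) = X**2 + X = X + X**2)
853*c(5 + 2, -10) = 853*(-10*(1 - 10)) = 853*(-10*(-9)) = 853*90 = 76770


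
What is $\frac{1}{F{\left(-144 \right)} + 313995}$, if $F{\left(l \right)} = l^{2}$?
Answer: $\frac{1}{334731} \approx 2.9875 \cdot 10^{-6}$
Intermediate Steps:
$\frac{1}{F{\left(-144 \right)} + 313995} = \frac{1}{\left(-144\right)^{2} + 313995} = \frac{1}{20736 + 313995} = \frac{1}{334731}$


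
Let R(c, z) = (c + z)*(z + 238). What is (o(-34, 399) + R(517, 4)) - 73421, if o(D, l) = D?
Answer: 52627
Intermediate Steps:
R(c, z) = (238 + z)*(c + z) (R(c, z) = (c + z)*(238 + z) = (238 + z)*(c + z))
(o(-34, 399) + R(517, 4)) - 73421 = (-34 + (4² + 238*517 + 238*4 + 517*4)) - 73421 = (-34 + (16 + 123046 + 952 + 2068)) - 73421 = (-34 + 126082) - 73421 = 126048 - 73421 = 52627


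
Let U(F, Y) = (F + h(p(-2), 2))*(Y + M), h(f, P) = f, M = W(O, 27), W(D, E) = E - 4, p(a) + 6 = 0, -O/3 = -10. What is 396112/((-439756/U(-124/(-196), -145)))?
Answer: -3177412408/5387011 ≈ -589.83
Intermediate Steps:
O = 30 (O = -3*(-10) = 30)
p(a) = -6 (p(a) = -6 + 0 = -6)
W(D, E) = -4 + E
M = 23 (M = -4 + 27 = 23)
U(F, Y) = (-6 + F)*(23 + Y) (U(F, Y) = (F - 6)*(Y + 23) = (-6 + F)*(23 + Y))
396112/((-439756/U(-124/(-196), -145))) = 396112/((-439756/(-138 - 6*(-145) + 23*(-124/(-196)) - 124/(-196)*(-145)))) = 396112/((-439756/(-138 + 870 + 23*(-124*(-1/196)) - 124*(-1/196)*(-145)))) = 396112/((-439756/(-138 + 870 + 23*(31/49) + (31/49)*(-145)))) = 396112/((-439756/(-138 + 870 + 713/49 - 4495/49))) = 396112/((-439756/32086/49)) = 396112/((-439756*49/32086)) = 396112/(-10774022/16043) = 396112*(-16043/10774022) = -3177412408/5387011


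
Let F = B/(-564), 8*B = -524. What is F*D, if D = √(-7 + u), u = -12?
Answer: 131*I*√19/1128 ≈ 0.50622*I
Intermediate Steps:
B = -131/2 (B = (⅛)*(-524) = -131/2 ≈ -65.500)
F = 131/1128 (F = -131/2/(-564) = -131/2*(-1/564) = 131/1128 ≈ 0.11613)
D = I*√19 (D = √(-7 - 12) = √(-19) = I*√19 ≈ 4.3589*I)
F*D = 131*(I*√19)/1128 = 131*I*√19/1128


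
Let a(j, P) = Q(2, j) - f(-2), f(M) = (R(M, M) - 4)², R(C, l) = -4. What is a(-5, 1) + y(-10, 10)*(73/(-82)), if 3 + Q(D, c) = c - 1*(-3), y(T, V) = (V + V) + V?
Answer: -3924/41 ≈ -95.707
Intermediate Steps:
f(M) = 64 (f(M) = (-4 - 4)² = (-8)² = 64)
y(T, V) = 3*V (y(T, V) = 2*V + V = 3*V)
Q(D, c) = c (Q(D, c) = -3 + (c - 1*(-3)) = -3 + (c + 3) = -3 + (3 + c) = c)
a(j, P) = -64 + j (a(j, P) = j - 1*64 = j - 64 = -64 + j)
a(-5, 1) + y(-10, 10)*(73/(-82)) = (-64 - 5) + (3*10)*(73/(-82)) = -69 + 30*(73*(-1/82)) = -69 + 30*(-73/82) = -69 - 1095/41 = -3924/41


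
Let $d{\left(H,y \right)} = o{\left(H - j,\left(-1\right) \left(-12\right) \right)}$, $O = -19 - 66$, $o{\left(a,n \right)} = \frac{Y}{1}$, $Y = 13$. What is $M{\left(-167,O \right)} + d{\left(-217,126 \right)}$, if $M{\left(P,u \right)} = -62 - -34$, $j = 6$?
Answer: $-15$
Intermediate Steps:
$o{\left(a,n \right)} = 13$ ($o{\left(a,n \right)} = \frac{13}{1} = 13 \cdot 1 = 13$)
$O = -85$ ($O = -19 - 66 = -85$)
$d{\left(H,y \right)} = 13$
$M{\left(P,u \right)} = -28$ ($M{\left(P,u \right)} = -62 + 34 = -28$)
$M{\left(-167,O \right)} + d{\left(-217,126 \right)} = -28 + 13 = -15$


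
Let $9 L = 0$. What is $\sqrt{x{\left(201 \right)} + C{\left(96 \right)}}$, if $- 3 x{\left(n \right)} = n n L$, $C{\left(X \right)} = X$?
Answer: $4 \sqrt{6} \approx 9.798$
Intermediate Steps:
$L = 0$ ($L = \frac{1}{9} \cdot 0 = 0$)
$x{\left(n \right)} = 0$ ($x{\left(n \right)} = - \frac{n n 0}{3} = - \frac{n^{2} \cdot 0}{3} = \left(- \frac{1}{3}\right) 0 = 0$)
$\sqrt{x{\left(201 \right)} + C{\left(96 \right)}} = \sqrt{0 + 96} = \sqrt{96} = 4 \sqrt{6}$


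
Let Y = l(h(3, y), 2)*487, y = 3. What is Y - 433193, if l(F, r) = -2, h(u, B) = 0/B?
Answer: -434167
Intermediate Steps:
h(u, B) = 0
Y = -974 (Y = -2*487 = -974)
Y - 433193 = -974 - 433193 = -434167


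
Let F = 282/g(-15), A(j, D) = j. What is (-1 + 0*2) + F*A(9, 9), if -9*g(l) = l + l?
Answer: 3802/5 ≈ 760.40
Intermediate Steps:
g(l) = -2*l/9 (g(l) = -(l + l)/9 = -2*l/9)
F = 423/5 (F = 282/((-2/9*(-15))) = 282/(10/3) = 282*(3/10) = 423/5 ≈ 84.600)
(-1 + 0*2) + F*A(9, 9) = (-1 + 0*2) + (423/5)*9 = (-1 + 0) + 3807/5 = -1 + 3807/5 = 3802/5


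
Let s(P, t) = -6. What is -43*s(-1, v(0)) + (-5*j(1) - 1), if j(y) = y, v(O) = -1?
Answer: 252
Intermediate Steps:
-43*s(-1, v(0)) + (-5*j(1) - 1) = -43*(-6) + (-5*1 - 1) = 258 + (-5 - 1) = 258 - 6 = 252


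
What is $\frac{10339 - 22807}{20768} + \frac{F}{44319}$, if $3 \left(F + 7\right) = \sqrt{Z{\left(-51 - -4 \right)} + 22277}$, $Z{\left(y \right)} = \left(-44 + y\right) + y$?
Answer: $- \frac{12561697}{20918568} + \frac{13 \sqrt{131}}{132957} \approx -0.59939$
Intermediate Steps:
$Z{\left(y \right)} = -44 + 2 y$
$F = -7 + \frac{13 \sqrt{131}}{3}$ ($F = -7 + \frac{\sqrt{\left(-44 + 2 \left(-51 - -4\right)\right) + 22277}}{3} = -7 + \frac{\sqrt{\left(-44 + 2 \left(-51 + 4\right)\right) + 22277}}{3} = -7 + \frac{\sqrt{\left(-44 + 2 \left(-47\right)\right) + 22277}}{3} = -7 + \frac{\sqrt{\left(-44 - 94\right) + 22277}}{3} = -7 + \frac{\sqrt{-138 + 22277}}{3} = -7 + \frac{\sqrt{22139}}{3} = -7 + \frac{13 \sqrt{131}}{3} \approx 42.597$)
$\frac{10339 - 22807}{20768} + \frac{F}{44319} = \frac{10339 - 22807}{20768} + \frac{-7 + \frac{13 \sqrt{131}}{3}}{44319} = \left(10339 - 22807\right) \frac{1}{20768} + \left(-7 + \frac{13 \sqrt{131}}{3}\right) \frac{1}{44319} = \left(-12468\right) \frac{1}{20768} - \left(\frac{7}{44319} - \frac{13 \sqrt{131}}{132957}\right) = - \frac{3117}{5192} - \left(\frac{7}{44319} - \frac{13 \sqrt{131}}{132957}\right) = - \frac{12561697}{20918568} + \frac{13 \sqrt{131}}{132957}$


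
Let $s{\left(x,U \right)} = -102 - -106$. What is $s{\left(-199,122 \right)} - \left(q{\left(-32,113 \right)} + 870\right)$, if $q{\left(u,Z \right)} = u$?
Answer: $-834$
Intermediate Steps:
$s{\left(x,U \right)} = 4$ ($s{\left(x,U \right)} = -102 + 106 = 4$)
$s{\left(-199,122 \right)} - \left(q{\left(-32,113 \right)} + 870\right) = 4 - \left(-32 + 870\right) = 4 - 838 = -834$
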